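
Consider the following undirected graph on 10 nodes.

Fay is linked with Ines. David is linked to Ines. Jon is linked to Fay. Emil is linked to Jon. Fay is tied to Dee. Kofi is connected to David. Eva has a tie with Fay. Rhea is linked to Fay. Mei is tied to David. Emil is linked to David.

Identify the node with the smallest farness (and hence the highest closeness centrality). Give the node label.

Fay

Farness (sum of distances to all others) for each node — David:17, Dee:23, Emil:19, Eva:23, Fay:15, Ines:16, Jon:18, Kofi:25, Mei:25, Rhea:23.
The smallest farness is 15, for Fay, so Fay has the highest closeness.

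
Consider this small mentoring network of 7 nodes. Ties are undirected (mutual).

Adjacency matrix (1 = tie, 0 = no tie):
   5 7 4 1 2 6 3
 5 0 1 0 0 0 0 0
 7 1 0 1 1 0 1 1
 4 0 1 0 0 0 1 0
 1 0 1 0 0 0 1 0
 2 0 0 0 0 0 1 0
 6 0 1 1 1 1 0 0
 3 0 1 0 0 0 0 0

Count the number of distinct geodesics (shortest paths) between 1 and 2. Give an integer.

The shortest distance is 2, and the only length-2 path is 1–6–2. So there is exactly 1 shortest path.

1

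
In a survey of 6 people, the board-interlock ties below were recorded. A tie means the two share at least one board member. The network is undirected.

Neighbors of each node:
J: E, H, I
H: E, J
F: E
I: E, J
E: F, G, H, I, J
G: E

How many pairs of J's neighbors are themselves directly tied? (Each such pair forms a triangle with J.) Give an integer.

J's neighbors: E, H, and I.
Neighbor pairs that are themselves tied: J–E–H; J–E–I. Each forms one triangle with J, for 2 in total.

2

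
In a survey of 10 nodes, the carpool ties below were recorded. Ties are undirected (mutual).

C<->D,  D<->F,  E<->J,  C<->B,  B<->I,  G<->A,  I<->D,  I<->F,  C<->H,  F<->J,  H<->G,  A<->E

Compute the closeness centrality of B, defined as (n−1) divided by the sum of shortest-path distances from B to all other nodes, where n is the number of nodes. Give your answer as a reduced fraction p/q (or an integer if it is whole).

9/22

Distances from B: A:4, C:1, D:2, E:4, F:2, G:3, H:2, I:1, J:3. Sum = 22.
n = 10, so closeness = 9/22.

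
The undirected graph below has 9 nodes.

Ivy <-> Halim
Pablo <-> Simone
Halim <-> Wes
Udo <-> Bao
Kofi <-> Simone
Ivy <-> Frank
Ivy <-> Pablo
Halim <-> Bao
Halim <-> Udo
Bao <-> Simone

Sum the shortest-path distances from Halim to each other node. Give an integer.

13

Distances from Halim: Bao:1, Frank:2, Ivy:1, Kofi:3, Pablo:2, Simone:2, Udo:1, Wes:1.
Sum = 1 + 2 + 1 + 3 + 2 + 2 + 1 + 1 = 13.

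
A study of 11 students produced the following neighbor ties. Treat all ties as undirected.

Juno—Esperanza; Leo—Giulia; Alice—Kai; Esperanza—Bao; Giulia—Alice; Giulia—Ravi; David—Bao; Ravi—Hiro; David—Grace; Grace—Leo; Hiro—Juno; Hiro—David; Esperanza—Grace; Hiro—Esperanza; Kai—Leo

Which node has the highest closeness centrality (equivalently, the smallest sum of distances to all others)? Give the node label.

Farness (sum of distances to all others) for each node — Alice:29, Bao:27, David:21, Esperanza:20, Giulia:22, Grace:19, Hiro:20, Juno:24, Kai:27, Leo:20, Ravi:21.
The smallest farness is 19, for Grace, so Grace has the highest closeness.

Grace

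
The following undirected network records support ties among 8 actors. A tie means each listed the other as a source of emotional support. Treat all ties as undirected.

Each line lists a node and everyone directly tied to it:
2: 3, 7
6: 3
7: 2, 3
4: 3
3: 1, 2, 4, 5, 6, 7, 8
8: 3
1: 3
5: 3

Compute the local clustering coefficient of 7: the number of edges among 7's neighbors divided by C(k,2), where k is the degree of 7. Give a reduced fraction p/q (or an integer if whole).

7's neighbors: 2 and 3 (k = 2).
Possible neighbor pairs: C(2,2) = 1. Edges among them: 2–3 → e = 1.
Clustering(7) = 1/1.

1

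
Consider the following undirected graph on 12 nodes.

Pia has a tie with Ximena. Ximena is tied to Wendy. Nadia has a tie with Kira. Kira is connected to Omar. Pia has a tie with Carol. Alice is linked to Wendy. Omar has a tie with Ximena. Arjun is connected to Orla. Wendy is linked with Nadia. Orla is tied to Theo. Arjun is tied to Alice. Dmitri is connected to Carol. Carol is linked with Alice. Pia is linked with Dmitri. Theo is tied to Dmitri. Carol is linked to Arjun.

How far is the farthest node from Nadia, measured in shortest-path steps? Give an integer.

Distances from Nadia: Alice:2, Arjun:3, Carol:3, Dmitri:4, Kira:1, Omar:2, Orla:4, Pia:3, Theo:5, Wendy:1, Ximena:2.
The largest is 5 (to Theo), so the eccentricity of Nadia is 5.

5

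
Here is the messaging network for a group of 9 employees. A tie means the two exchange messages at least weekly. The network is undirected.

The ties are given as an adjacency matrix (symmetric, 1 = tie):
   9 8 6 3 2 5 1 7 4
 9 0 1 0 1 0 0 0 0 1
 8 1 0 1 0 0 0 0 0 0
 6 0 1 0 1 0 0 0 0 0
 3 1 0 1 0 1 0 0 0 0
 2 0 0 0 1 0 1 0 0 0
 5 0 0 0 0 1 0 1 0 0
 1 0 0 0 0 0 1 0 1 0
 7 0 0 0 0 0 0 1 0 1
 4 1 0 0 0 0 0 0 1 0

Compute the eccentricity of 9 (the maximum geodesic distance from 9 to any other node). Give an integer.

3

Distances from 9: 1:3, 2:2, 3:1, 4:1, 5:3, 6:2, 7:2, 8:1.
The largest is 3 (to 1 and 5), so the eccentricity of 9 is 3.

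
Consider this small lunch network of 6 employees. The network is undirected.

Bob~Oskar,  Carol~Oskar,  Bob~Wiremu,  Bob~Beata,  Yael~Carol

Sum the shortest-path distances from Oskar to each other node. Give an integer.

Distances from Oskar: Beata:2, Bob:1, Carol:1, Wiremu:2, Yael:2.
Sum = 2 + 1 + 1 + 2 + 2 = 8.

8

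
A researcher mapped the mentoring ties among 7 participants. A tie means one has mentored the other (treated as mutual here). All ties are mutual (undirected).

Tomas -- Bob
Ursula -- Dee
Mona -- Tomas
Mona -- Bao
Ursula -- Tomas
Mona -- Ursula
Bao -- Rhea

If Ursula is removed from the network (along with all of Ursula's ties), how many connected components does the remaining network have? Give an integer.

Without Ursula, the remaining ties split the others into: {Bao, Bob, Mona, Rhea, Tomas}; {Dee}.
That's 2 separate components.

2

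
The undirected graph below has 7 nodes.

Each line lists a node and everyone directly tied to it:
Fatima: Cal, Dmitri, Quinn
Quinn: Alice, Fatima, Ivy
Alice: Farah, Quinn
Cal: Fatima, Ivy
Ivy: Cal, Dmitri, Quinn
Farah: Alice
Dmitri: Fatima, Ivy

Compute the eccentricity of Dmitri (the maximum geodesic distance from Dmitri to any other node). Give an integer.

4

Distances from Dmitri: Alice:3, Cal:2, Farah:4, Fatima:1, Ivy:1, Quinn:2.
The largest is 4 (to Farah), so the eccentricity of Dmitri is 4.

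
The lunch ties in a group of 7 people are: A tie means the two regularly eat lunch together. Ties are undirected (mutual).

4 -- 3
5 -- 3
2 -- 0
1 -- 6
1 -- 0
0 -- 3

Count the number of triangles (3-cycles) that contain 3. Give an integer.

0

3's neighbors are 0, 4, and 5, but none of them are tied to each other, so no triangle contains 3.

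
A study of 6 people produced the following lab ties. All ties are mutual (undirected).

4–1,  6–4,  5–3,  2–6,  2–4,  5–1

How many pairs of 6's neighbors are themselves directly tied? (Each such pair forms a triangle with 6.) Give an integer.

1

6's neighbors: 2 and 4.
Neighbor pairs that are themselves tied: 6–2–4. Each forms one triangle with 6, for 1 in total.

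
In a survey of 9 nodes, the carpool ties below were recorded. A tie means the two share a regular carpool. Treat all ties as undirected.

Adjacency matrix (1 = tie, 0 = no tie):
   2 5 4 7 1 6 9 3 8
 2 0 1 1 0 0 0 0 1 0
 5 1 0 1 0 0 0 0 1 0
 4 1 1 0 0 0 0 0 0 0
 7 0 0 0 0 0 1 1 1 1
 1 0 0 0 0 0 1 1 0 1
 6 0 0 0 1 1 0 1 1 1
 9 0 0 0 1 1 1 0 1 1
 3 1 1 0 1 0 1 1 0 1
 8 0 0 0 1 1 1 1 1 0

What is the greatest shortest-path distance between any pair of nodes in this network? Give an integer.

Eccentricity of each node (its greatest distance to any other): 1:4, 2:3, 3:2, 4:4, 5:3, 6:3, 7:3, 8:3, 9:3.
The maximum eccentricity is 4, realized for instance by the pair 4–1 via 4 – 2 – 3 – 8 – 1. So the diameter is 4.

4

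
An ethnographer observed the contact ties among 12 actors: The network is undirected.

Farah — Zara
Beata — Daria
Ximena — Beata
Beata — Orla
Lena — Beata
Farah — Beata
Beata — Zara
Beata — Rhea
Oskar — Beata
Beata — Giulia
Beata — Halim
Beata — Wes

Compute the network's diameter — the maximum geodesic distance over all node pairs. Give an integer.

2

Eccentricity of each node (its greatest distance to any other): Beata:1, Daria:2, Farah:2, Giulia:2, Halim:2, Lena:2, Orla:2, Oskar:2, Rhea:2, Wes:2, Ximena:2, Zara:2.
The maximum eccentricity is 2, realized for instance by the pair Orla–Oskar via Orla – Beata – Oskar. So the diameter is 2.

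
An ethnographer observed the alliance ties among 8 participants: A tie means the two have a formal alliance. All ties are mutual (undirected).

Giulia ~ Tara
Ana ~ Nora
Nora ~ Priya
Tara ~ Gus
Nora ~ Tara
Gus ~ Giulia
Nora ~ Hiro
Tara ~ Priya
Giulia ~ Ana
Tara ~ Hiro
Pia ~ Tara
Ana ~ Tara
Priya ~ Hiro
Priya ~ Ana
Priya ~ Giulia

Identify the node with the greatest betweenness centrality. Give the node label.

Unnormalized betweenness of each node: Ana:1/3, Giulia:1, Gus:0, Hiro:0, Nora:1/3, Pia:0, Priya:7/6, Tara:61/6.
Tara has the largest value, 61/6, making it the main broker — the node through which the most shortest paths run.

Tara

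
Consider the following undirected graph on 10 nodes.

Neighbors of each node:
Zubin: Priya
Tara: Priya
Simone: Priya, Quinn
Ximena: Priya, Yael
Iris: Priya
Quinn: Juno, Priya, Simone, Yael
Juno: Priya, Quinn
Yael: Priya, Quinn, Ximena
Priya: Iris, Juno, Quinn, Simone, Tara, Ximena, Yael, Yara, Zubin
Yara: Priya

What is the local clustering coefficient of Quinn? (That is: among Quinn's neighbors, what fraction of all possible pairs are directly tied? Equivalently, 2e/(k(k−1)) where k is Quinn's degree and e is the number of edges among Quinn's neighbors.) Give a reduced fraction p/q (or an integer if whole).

1/2

Quinn's neighbors: Juno, Priya, Simone, and Yael (k = 4).
Possible neighbor pairs: C(4,2) = 6. Edges among them: Juno–Priya, Priya–Simone, Priya–Yael → e = 3.
Clustering(Quinn) = 3/6 = 1/2.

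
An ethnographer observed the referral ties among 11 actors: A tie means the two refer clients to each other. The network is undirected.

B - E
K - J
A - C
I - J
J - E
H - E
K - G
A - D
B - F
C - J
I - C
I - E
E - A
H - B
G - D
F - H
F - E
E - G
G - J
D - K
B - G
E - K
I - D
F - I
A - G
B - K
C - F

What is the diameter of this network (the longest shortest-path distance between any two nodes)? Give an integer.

Eccentricity of each node (its greatest distance to any other): A:2, B:2, C:2, D:3, E:2, F:2, G:2, H:3, I:2, J:2, K:2.
The maximum eccentricity is 3, realized for instance by the pair H–D via H – E – G – D. So the diameter is 3.

3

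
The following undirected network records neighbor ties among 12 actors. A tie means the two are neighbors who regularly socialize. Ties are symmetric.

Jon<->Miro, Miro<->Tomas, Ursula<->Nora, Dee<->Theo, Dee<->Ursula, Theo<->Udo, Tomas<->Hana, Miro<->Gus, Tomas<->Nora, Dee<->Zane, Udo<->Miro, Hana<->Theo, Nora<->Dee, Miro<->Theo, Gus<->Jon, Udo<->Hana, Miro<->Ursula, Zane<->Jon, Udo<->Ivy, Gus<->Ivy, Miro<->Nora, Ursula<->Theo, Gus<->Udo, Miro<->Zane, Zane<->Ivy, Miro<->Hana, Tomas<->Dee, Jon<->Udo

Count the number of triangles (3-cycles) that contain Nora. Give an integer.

4

Nora's neighbors: Dee, Miro, Tomas, and Ursula.
Neighbor pairs that are themselves tied: Nora–Dee–Tomas; Nora–Dee–Ursula; Nora–Miro–Tomas; Nora–Miro–Ursula. Each forms one triangle with Nora, for 4 in total.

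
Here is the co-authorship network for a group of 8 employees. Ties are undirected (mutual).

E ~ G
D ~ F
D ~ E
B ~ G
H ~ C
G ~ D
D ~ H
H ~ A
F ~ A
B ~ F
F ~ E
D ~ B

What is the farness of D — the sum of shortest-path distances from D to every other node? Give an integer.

Distances from D: A:2, B:1, C:2, E:1, F:1, G:1, H:1.
Sum = 2 + 1 + 2 + 1 + 1 + 1 + 1 = 9.

9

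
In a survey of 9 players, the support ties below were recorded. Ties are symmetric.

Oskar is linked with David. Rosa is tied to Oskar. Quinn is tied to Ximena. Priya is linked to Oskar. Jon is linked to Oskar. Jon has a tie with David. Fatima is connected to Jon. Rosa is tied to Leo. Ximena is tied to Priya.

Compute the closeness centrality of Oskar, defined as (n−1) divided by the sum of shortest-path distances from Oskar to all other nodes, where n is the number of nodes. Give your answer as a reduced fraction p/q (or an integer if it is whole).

8/13

Distances from Oskar: David:1, Fatima:2, Jon:1, Leo:2, Priya:1, Quinn:3, Rosa:1, Ximena:2. Sum = 13.
n = 9, so closeness = 8/13.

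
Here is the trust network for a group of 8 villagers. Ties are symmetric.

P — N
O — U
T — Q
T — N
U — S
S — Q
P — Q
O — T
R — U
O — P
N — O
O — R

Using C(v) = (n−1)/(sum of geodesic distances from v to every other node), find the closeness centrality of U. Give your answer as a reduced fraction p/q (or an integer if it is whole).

7/11

Distances from U: N:2, O:1, P:2, Q:2, R:1, S:1, T:2. Sum = 11.
n = 8, so closeness = 7/11.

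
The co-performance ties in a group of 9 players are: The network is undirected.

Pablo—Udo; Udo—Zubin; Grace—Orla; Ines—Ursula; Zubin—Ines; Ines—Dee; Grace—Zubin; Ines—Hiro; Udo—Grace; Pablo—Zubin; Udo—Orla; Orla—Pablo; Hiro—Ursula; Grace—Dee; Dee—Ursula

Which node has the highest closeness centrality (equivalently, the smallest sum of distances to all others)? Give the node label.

Farness (sum of distances to all others) for each node — Dee:14, Grace:13, Hiro:19, Ines:13, Orla:17, Pablo:16, Udo:14, Ursula:16, Zubin:12.
The smallest farness is 12, for Zubin, so Zubin has the highest closeness.

Zubin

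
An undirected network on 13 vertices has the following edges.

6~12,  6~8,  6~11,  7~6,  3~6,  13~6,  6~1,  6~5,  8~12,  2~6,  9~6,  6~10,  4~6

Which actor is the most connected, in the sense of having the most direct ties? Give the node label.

Degrees — 1:1, 2:1, 3:1, 4:1, 5:1, 6:12, 7:1, 8:2, 9:1, 10:1, 11:1, 12:2, 13:1.
The maximum is 12, attained only by 6.

6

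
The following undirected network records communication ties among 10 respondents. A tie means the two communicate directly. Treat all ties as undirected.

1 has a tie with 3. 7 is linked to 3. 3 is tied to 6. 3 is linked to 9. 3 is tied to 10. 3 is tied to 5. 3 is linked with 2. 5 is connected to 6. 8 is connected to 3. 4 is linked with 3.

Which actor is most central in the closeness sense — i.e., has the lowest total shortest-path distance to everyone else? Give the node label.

Farness (sum of distances to all others) for each node — 1:17, 2:17, 3:9, 4:17, 5:16, 6:16, 7:17, 8:17, 9:17, 10:17.
The smallest farness is 9, for 3, so 3 has the highest closeness.

3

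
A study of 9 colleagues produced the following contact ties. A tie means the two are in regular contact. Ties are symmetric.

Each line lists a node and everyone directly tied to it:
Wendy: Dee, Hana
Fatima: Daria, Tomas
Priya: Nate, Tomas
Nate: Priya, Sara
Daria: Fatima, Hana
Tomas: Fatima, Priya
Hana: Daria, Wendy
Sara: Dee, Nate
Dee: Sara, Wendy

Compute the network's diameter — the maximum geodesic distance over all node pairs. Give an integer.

4

Eccentricity of each node (its greatest distance to any other): Daria:4, Dee:4, Fatima:4, Hana:4, Nate:4, Priya:4, Sara:4, Tomas:4, Wendy:4.
The maximum eccentricity is 4, realized for instance by the pair Wendy–Priya via Wendy – Dee – Sara – Nate – Priya. So the diameter is 4.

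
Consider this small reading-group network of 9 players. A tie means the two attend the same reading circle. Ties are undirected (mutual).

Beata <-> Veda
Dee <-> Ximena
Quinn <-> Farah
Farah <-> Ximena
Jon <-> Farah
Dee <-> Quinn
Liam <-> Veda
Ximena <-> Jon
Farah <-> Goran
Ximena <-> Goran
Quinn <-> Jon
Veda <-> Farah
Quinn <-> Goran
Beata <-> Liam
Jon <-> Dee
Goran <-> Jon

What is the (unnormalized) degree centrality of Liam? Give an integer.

Liam is directly tied to Beata and Veda. That is 2 neighbors, so the degree of Liam is 2.

2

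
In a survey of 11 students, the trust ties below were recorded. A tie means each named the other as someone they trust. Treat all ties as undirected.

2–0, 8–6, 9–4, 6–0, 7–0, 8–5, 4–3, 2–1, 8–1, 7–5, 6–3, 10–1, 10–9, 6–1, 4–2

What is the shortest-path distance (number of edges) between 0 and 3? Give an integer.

One shortest route is 0 – 6 – 3, which uses 2 edges, and 0 and 3 are not directly tied, so nothing shorter exists. So d(0,3) = 2.

2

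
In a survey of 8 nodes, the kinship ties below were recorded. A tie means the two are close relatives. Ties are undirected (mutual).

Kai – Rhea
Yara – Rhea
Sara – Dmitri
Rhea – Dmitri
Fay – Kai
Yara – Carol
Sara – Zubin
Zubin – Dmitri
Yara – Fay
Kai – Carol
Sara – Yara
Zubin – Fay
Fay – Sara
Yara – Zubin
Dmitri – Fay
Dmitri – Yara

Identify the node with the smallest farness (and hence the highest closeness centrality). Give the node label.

Farness (sum of distances to all others) for each node — Carol:12, Dmitri:9, Fay:9, Kai:11, Rhea:11, Sara:10, Yara:8, Zubin:10.
The smallest farness is 8, for Yara, so Yara has the highest closeness.

Yara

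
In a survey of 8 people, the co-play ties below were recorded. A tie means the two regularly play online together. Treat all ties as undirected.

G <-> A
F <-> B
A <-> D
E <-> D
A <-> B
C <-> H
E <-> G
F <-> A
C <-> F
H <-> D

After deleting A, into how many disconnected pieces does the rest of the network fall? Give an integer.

A's neighbors (B, D, F, and G) remain reachable from one another through other ties, so the rest of the network stays in one piece.

1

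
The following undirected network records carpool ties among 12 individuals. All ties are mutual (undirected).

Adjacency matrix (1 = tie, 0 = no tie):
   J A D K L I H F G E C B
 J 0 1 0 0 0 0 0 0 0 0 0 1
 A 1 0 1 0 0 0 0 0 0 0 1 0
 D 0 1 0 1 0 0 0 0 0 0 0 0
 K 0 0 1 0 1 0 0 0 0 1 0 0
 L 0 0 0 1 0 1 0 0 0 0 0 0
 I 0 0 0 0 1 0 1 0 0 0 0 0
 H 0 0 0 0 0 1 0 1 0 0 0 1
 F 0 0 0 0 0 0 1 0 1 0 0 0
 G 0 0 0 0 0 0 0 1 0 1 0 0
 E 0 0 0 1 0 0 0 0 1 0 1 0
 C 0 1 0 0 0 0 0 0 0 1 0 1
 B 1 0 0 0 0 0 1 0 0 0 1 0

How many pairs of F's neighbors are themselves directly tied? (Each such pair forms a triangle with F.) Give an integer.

F's neighbors are G and H, but none of them are tied to each other, so no triangle contains F.

0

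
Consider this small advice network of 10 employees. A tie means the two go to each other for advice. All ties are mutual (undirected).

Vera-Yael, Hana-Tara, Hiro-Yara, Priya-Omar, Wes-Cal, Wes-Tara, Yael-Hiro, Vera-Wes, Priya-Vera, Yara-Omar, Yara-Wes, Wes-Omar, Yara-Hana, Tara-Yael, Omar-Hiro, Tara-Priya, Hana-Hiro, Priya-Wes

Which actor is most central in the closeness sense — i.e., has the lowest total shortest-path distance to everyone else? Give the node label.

Wes

Farness (sum of distances to all others) for each node — Cal:20, Hana:17, Hiro:15, Omar:14, Priya:14, Tara:14, Vera:16, Wes:12, Yael:16, Yara:14.
The smallest farness is 12, for Wes, so Wes has the highest closeness.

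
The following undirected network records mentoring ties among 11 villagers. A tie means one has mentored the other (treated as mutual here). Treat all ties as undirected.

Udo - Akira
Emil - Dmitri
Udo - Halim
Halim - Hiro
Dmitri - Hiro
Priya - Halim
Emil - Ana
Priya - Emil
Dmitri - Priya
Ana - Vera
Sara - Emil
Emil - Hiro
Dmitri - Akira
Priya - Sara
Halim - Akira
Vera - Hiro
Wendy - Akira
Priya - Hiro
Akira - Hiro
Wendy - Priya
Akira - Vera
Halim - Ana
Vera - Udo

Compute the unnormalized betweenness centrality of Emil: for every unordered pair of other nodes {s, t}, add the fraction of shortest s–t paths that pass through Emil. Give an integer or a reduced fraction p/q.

Pairs whose geodesics pass through Emil — Hiro–Sara: 1/2; Hiro–Ana: 1/3; Sara–Akira: 2/6; Sara–Ana: 1; Sara–Dmitri: 1/2; Sara–Vera: 2/3; Ana–Dmitri: 1; Ana–Priya: 1/2; Ana–Wendy: 1/4.
All other pairs contribute 0.
Summing the contributions gives betweenness(Emil) = 61/12.

61/12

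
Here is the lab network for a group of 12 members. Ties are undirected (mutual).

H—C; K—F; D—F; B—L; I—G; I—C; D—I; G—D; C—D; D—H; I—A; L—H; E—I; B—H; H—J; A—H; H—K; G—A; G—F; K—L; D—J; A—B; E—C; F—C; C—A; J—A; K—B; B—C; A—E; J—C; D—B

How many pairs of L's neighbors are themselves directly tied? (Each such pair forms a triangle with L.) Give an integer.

3

L's neighbors: B, H, and K.
Neighbor pairs that are themselves tied: L–B–H; L–B–K; L–H–K. Each forms one triangle with L, for 3 in total.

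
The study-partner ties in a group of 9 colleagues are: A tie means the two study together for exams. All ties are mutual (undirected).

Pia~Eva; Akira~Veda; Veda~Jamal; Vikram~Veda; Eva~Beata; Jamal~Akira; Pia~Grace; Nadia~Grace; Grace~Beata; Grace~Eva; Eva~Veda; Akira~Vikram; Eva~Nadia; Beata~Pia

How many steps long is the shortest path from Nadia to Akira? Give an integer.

One shortest route is Nadia – Eva – Veda – Akira, which uses 3 edges, and at distance 2 from Nadia we only reach {Beata, Pia, Veda}, which does not include Akira. So d(Nadia,Akira) = 3.

3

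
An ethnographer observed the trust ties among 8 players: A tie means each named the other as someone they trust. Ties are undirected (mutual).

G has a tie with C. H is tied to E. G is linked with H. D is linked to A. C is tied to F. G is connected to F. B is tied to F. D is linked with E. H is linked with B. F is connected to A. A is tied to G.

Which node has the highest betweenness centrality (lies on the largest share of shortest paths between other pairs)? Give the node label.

Unnormalized betweenness of each node: A:23/6, B:5/6, C:0, D:4/3, E:3/2, F:4, G:29/6, H:14/3.
G has the largest value, 29/6, making it the main broker — the node through which the most shortest paths run.

G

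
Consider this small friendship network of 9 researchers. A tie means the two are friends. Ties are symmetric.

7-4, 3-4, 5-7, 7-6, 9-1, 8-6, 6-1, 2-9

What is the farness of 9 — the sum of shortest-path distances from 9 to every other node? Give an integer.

Distances from 9: 1:1, 2:1, 3:5, 4:4, 5:4, 6:2, 7:3, 8:3.
Sum = 1 + 1 + 5 + 4 + 4 + 2 + 3 + 3 = 23.

23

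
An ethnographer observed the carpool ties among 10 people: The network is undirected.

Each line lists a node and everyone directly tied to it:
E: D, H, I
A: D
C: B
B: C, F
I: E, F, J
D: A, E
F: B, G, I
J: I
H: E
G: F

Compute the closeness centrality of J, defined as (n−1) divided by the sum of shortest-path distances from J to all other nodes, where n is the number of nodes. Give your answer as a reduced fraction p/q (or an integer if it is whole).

Distances from J: A:4, B:3, C:4, D:3, E:2, F:2, G:3, H:3, I:1. Sum = 25.
n = 10, so closeness = 9/25.

9/25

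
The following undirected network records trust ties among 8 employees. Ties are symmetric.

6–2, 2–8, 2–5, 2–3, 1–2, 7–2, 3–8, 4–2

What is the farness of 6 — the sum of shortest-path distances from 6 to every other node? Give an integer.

13

Distances from 6: 1:2, 2:1, 3:2, 4:2, 5:2, 7:2, 8:2.
Sum = 2 + 1 + 2 + 2 + 2 + 2 + 2 = 13.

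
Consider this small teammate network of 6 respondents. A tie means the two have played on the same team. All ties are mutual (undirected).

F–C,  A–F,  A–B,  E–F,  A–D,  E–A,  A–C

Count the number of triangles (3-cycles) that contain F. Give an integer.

2

F's neighbors: A, C, and E.
Neighbor pairs that are themselves tied: F–A–C; F–A–E. Each forms one triangle with F, for 2 in total.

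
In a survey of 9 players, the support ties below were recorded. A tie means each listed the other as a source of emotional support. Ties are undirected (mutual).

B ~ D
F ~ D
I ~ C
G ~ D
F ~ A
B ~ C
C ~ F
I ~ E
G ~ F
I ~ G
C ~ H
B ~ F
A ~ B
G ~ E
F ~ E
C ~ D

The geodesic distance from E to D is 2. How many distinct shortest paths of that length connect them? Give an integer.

The shortest distance is 2. The length-2 paths are: E–G–D; E–F–D.
That gives 2 distinct shortest paths.

2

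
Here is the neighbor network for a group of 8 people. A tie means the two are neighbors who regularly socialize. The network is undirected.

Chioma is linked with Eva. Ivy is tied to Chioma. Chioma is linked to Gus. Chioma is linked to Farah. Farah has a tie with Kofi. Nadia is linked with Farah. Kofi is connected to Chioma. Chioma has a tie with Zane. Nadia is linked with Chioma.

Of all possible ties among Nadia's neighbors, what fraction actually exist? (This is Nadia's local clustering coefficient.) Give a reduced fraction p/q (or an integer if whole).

Nadia's neighbors: Chioma and Farah (k = 2).
Possible neighbor pairs: C(2,2) = 1. Edges among them: Chioma–Farah → e = 1.
Clustering(Nadia) = 1/1.

1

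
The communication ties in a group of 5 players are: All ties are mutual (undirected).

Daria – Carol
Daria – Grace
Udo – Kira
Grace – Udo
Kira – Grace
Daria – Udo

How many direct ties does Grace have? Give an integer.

Grace is directly tied to Daria, Kira, and Udo. That is 3 neighbors, so the degree of Grace is 3.

3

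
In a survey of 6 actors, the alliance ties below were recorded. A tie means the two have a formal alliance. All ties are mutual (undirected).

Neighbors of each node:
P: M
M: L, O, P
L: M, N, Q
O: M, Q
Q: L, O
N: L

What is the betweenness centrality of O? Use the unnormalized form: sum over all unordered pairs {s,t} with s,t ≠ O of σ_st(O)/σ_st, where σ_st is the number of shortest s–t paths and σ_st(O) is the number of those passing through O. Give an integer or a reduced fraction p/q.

Pairs whose geodesics pass through O — M–Q: 1/2; Q–P: 1/2.
All other pairs contribute 0.
Summing the contributions gives betweenness(O) = 1.

1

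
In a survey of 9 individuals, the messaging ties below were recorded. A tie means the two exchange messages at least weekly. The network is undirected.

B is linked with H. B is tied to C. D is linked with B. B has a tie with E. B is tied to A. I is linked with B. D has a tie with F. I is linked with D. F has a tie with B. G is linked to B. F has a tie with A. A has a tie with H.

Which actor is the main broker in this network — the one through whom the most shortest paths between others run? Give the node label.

B

Unnormalized betweenness of each node: A:1/2, B:45/2, C:0, D:1/2, E:0, F:1/2, G:0, H:0, I:0.
B has the largest value, 45/2, making it the main broker — the node through which the most shortest paths run.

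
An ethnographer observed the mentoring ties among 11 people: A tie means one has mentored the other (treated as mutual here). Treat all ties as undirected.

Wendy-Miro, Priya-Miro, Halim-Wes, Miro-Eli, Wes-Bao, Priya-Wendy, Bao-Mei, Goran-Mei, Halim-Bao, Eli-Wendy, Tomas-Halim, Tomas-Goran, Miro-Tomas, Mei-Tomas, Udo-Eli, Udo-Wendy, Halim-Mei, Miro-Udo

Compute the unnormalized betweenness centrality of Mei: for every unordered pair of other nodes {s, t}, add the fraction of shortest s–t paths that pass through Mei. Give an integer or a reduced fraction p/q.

31/6

Pairs whose geodesics pass through Mei — Bao–Tomas: 1/2; Bao–Goran: 1; Bao–Miro: 1/2; Bao–Eli: 1/2; Bao–Priya: 1/2; Bao–Wendy: 1/2; Bao–Udo: 1/2; Halim–Goran: 1/2; Wes–Goran: 2/3.
All other pairs contribute 0.
Summing the contributions gives betweenness(Mei) = 31/6.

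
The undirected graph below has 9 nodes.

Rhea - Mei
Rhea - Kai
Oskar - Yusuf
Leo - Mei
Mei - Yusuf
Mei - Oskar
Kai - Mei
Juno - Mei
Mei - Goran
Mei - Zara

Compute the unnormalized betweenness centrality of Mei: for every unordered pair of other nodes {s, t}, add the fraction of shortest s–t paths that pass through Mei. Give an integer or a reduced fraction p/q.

26

Pairs whose geodesics pass through Mei — Kai–Oskar: 1; Kai–Zara: 1; Kai–Leo: 1; Kai–Juno: 1; Kai–Goran: 1; Kai–Yusuf: 1; Oskar–Zara: 1; Oskar–Rhea: 1; Oskar–Leo: 1; Oskar–Juno: 1; Oskar–Goran: 1; Zara–Rhea: 1; Zara–Leo: 1; Zara–Juno: 1 … (+12 more pairs).
All other pairs contribute 0.
Summing the contributions gives betweenness(Mei) = 26.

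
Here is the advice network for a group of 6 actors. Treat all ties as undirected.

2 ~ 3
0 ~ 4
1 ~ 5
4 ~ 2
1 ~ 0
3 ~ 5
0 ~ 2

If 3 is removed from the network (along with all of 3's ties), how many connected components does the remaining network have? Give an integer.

3's neighbors (2 and 5) remain reachable from one another through other ties, so the rest of the network stays in one piece.

1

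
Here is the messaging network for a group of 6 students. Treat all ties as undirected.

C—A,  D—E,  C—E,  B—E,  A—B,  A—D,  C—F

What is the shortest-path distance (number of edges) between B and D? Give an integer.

2

One shortest route is B – E – D, which uses 2 edges, and B and D are not directly tied, so nothing shorter exists. So d(B,D) = 2.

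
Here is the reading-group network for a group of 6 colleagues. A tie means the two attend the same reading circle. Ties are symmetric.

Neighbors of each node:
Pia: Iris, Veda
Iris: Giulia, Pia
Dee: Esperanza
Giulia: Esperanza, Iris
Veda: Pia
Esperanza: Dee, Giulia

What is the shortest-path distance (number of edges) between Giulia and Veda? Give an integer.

3

One shortest route is Giulia – Iris – Pia – Veda, which uses 3 edges, and at distance 2 from Giulia we only reach {Dee, Pia}, which does not include Veda. So d(Giulia,Veda) = 3.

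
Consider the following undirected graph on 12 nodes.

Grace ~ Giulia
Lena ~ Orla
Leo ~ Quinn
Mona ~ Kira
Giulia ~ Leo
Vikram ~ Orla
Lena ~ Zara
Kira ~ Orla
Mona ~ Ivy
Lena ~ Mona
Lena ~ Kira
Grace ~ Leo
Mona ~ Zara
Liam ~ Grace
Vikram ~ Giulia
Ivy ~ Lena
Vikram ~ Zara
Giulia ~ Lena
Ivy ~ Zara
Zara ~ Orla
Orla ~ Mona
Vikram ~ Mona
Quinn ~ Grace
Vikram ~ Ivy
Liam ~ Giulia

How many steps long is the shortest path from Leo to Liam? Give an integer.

2

One shortest route is Leo – Giulia – Liam, which uses 2 edges, and Leo and Liam are not directly tied, so nothing shorter exists. So d(Leo,Liam) = 2.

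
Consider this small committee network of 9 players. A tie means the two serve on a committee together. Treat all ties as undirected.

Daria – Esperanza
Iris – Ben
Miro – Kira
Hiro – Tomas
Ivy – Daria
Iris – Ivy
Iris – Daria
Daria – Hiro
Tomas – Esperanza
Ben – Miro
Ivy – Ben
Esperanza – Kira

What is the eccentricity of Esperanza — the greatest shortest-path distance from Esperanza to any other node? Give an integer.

3

Distances from Esperanza: Ben:3, Daria:1, Hiro:2, Iris:2, Ivy:2, Kira:1, Miro:2, Tomas:1.
The largest is 3 (to Ben), so the eccentricity of Esperanza is 3.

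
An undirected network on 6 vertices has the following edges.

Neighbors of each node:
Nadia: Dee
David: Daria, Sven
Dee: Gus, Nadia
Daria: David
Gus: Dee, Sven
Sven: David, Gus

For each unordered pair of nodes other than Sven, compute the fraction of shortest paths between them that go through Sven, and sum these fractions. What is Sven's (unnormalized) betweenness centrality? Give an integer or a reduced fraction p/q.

Pairs whose geodesics pass through Sven — Dee–Daria: 1; Dee–David: 1; Gus–Daria: 1; Gus–David: 1; Nadia–Daria: 1; Nadia–David: 1.
All other pairs contribute 0.
Summing the contributions gives betweenness(Sven) = 6.

6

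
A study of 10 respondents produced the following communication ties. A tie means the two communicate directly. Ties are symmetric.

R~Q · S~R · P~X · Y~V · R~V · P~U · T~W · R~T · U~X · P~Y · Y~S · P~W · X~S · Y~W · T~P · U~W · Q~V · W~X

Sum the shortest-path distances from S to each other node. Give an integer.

Distances from S: P:2, Q:2, R:1, T:2, U:2, V:2, W:2, X:1, Y:1.
Sum = 2 + 2 + 1 + 2 + 2 + 2 + 2 + 1 + 1 = 15.

15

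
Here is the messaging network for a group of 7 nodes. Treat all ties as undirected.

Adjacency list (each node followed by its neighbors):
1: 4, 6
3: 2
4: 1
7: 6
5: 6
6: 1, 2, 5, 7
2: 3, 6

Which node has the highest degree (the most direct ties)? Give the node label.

Degrees — 1:2, 2:2, 3:1, 4:1, 5:1, 6:4, 7:1.
The maximum is 4, attained only by 6.

6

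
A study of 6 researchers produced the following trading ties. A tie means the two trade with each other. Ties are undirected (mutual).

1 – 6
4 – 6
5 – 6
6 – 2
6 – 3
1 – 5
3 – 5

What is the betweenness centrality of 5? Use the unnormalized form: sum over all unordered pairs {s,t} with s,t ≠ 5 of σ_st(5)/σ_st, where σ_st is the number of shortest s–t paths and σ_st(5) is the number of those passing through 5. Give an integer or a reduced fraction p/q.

1/2

Pairs whose geodesics pass through 5 — 1–3: 1/2.
All other pairs contribute 0.
Summing the contributions gives betweenness(5) = 1/2.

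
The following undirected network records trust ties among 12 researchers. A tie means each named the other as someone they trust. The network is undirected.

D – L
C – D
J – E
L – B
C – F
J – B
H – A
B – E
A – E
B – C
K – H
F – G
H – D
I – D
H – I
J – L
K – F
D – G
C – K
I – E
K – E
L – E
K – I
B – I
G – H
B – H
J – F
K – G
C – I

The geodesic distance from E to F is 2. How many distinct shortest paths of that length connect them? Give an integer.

2

The shortest distance is 2. The length-2 paths are: E–K–F; E–J–F.
That gives 2 distinct shortest paths.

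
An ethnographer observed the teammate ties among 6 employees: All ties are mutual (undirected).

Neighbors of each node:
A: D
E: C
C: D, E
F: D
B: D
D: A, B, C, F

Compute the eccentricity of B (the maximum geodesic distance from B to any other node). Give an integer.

3

Distances from B: A:2, C:2, D:1, E:3, F:2.
The largest is 3 (to E), so the eccentricity of B is 3.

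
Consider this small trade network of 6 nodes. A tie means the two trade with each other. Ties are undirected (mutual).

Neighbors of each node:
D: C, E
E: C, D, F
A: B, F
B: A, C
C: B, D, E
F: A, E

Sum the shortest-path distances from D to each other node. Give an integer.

9

Distances from D: A:3, B:2, C:1, E:1, F:2.
Sum = 3 + 2 + 1 + 1 + 2 = 9.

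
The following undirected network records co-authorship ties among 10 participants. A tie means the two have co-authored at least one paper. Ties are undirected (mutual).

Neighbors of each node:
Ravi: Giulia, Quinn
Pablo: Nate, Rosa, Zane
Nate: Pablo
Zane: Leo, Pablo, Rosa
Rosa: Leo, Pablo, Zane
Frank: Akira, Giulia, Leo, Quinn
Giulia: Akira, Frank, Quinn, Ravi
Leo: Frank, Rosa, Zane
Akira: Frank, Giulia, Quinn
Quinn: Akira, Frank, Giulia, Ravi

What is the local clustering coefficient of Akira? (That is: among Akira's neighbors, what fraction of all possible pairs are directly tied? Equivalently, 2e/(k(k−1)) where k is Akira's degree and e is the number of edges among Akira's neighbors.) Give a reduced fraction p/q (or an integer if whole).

Akira's neighbors: Frank, Giulia, and Quinn (k = 3).
Possible neighbor pairs: C(3,2) = 3. Edges among them: Frank–Giulia, Frank–Quinn, Giulia–Quinn → e = 3.
Clustering(Akira) = 3/3 = 1.

1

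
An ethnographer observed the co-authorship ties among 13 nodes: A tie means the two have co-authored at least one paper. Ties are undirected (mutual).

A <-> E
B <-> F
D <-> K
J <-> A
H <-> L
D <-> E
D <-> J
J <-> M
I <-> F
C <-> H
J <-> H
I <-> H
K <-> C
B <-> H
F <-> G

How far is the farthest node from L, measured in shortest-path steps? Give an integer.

4

Distances from L: A:3, B:2, C:2, D:3, E:4, F:3, G:4, H:1, I:2, J:2, K:3, M:3.
The largest is 4 (to G and E), so the eccentricity of L is 4.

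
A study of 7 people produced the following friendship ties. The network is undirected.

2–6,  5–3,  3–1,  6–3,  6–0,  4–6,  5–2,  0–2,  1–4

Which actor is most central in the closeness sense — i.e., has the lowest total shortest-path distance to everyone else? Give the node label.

6

Farness (sum of distances to all others) for each node — 0:11, 1:12, 2:10, 3:9, 4:11, 5:11, 6:8.
The smallest farness is 8, for 6, so 6 has the highest closeness.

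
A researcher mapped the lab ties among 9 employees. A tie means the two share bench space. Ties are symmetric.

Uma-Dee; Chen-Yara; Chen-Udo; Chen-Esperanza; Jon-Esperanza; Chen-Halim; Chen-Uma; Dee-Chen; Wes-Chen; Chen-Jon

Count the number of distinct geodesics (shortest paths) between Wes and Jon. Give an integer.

1

The shortest distance is 2, and the only length-2 path is Wes–Chen–Jon. So there is exactly 1 shortest path.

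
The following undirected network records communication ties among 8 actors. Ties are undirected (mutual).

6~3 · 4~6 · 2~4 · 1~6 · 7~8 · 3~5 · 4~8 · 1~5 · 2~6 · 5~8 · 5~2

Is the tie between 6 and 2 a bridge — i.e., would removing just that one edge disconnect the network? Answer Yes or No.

Even without that edge, 6 still reaches 2 via 6 – 4 – 2, so the network stays connected. Not a bridge.

No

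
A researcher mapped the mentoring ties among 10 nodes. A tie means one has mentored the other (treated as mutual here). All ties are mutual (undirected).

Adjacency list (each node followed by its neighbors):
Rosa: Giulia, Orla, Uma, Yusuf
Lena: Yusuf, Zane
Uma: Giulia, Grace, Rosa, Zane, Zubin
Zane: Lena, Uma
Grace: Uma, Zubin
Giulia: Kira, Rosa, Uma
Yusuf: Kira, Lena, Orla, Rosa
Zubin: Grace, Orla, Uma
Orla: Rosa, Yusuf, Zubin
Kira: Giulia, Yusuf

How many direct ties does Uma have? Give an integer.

5

Uma is directly tied to Giulia, Grace, Rosa, Zane, and Zubin. That is 5 neighbors, so the degree of Uma is 5.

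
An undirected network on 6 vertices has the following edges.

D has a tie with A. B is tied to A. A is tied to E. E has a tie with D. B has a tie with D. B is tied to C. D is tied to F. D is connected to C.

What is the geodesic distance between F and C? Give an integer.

One shortest route is F – D – C, which uses 2 edges, and F and C are not directly tied, so nothing shorter exists. So d(F,C) = 2.

2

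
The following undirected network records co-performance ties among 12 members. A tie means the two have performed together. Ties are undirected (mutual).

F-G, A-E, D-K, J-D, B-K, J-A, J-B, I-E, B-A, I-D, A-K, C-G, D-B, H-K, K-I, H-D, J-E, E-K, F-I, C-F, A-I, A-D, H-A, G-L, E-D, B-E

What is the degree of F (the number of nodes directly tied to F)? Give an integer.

F is directly tied to C, G, and I. That is 3 neighbors, so the degree of F is 3.

3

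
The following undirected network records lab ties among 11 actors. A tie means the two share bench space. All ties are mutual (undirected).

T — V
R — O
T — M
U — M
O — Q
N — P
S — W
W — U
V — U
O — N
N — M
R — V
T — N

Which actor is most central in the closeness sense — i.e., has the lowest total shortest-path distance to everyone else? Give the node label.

N

Farness (sum of distances to all others) for each node — M:20, N:19, O:23, P:28, Q:32, R:23, S:37, T:21, U:21, V:20, W:28.
The smallest farness is 19, for N, so N has the highest closeness.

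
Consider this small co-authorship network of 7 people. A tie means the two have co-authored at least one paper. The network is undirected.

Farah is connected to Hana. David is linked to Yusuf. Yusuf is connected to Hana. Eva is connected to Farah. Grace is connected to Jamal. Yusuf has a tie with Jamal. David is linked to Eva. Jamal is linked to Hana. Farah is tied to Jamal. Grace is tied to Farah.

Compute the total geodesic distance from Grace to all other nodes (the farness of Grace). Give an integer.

11

Distances from Grace: David:3, Eva:2, Farah:1, Hana:2, Jamal:1, Yusuf:2.
Sum = 3 + 2 + 1 + 2 + 1 + 2 = 11.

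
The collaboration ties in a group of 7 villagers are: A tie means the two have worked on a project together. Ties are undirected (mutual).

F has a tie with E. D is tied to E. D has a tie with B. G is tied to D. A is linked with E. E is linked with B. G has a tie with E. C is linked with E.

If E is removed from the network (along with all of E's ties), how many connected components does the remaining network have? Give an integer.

Without E, the remaining ties split the others into: {B, D, G}; {A}; {C}; {F}.
That's 4 separate components.

4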